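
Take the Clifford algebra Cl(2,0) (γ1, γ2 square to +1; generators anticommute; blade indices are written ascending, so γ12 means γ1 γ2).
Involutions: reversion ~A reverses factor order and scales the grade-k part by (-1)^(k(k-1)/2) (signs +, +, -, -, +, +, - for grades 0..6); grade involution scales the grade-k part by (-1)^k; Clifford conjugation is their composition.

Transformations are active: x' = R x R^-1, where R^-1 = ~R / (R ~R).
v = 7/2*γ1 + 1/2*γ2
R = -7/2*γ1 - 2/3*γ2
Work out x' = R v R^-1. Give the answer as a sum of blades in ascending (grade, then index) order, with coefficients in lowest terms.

~R = -7/2*γ1 - 2/3*γ2, and R ~R = 457/36, so R^-1 = ~R / (457/36).
R v = -151/12 + 7/12*γ12
Answer: 3143/914*γ1 + 751/914*γ2


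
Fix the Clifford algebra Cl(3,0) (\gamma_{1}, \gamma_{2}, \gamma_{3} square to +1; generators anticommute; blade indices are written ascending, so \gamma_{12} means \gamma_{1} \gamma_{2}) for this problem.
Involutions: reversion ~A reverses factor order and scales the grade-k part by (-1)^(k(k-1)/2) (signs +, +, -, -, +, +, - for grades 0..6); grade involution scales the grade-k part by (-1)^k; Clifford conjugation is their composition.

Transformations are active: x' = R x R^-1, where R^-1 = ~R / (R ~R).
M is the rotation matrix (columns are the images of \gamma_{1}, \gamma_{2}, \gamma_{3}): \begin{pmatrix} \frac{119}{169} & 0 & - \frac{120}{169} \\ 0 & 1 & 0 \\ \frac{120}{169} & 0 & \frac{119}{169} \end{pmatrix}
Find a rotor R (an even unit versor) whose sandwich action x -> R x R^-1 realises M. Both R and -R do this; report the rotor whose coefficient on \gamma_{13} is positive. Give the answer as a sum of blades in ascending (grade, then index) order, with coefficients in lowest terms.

Method: write R = a + b12*\gamma_{12} + b13*\gamma_{13} + b23*\gamma_{23} with a^2 + b12^2 + b13^2 + b23^2 = 1 (so R^-1 = ~R). Expanding the columns R e_j ~R gives tr M = 4a^2 - 1 and, from the antisymmetric part, M21 - M12 = -4a*b12, M13 - M31 = 4a*b13, M32 - M23 = -4a*b23.
Here tr M = \frac{407}{169}, so a^2 = (1 + tr M)/4 = \frac{144}{169} and a = ±\frac{12}{13}. Taking a = \frac{12}{13}: M21 - M12 = 0, M13 - M31 = -\frac{240}{169}, M32 - M23 = 0, giving b12 = 0, b13 = -\frac{5}{13}, b23 = 0, i.e. R = \frac{12}{13} - \frac{5}{13} \gamma_{13}.
Its \gamma_{13} coefficient is negative, so report the other preimage -R.
Answer: -\frac{12}{13} + \frac{5}{13} \gamma_{13}. Key observation: the double cover Spin(3) -> SO(3) sends R and -R to the same matrix (trace \frac{407}{169} here), so the stated sign of the \gamma_{13} coefficient is what selects one sheet.


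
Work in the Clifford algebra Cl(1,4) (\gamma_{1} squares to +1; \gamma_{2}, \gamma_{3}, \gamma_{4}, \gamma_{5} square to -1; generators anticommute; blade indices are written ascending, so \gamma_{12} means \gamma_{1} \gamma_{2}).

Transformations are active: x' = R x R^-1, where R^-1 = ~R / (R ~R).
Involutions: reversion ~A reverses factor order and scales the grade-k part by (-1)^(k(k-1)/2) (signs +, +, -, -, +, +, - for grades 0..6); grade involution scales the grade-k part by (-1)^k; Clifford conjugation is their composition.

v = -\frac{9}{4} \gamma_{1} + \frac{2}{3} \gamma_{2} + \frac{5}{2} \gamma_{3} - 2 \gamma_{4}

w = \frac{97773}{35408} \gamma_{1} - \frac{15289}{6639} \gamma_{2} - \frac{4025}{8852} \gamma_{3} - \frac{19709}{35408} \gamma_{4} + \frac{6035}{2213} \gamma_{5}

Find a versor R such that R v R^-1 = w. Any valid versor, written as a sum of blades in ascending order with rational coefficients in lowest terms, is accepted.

A norm check does it: q(v) = q(w) = -\frac{811}{144}, hence R = v + w = \frac{18105}{35408} \gamma_{1} - \frac{3621}{2213} \gamma_{2} + \frac{18105}{8852} \gamma_{3} - \frac{90525}{35408} \gamma_{4} + \frac{6035}{2213} \gamma_{5} realises the map — parallel part kept, (v - w)/2 negated, v carried to w.
Answer: \frac{18105}{35408} \gamma_{1} - \frac{3621}{2213} \gamma_{2} + \frac{18105}{8852} \gamma_{3} - \frac{90525}{35408} \gamma_{4} + \frac{6035}{2213} \gamma_{5}


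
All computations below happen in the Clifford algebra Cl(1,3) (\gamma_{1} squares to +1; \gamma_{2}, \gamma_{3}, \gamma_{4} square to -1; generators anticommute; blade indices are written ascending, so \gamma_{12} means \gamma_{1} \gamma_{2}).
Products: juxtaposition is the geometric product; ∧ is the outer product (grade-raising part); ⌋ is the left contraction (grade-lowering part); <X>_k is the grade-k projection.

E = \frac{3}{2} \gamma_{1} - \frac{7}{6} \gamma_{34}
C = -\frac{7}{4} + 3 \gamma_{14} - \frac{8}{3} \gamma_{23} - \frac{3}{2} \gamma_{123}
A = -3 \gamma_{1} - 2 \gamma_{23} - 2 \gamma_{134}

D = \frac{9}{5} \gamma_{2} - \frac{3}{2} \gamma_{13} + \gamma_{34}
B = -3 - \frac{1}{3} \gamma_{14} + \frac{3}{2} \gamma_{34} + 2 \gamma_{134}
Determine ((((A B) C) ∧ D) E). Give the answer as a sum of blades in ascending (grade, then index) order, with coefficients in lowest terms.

step 1: 4 + 12 \gamma_{1} - \frac{2}{3} \gamma_{3} + \gamma_{4} + 6 \gamma_{23} + 3 \gamma_{24} - 6 \gamma_{34} + 4 \gamma_{124} + \frac{3}{2} \gamma_{134} + \frac{2}{3} \gamma_{1234}
step 2: 9 - 9 \gamma_{1} - \frac{92}{9} \gamma_{2} - \frac{10}{3} \gamma_{3} + \frac{133}{4} \gamma_{4} - 10 \gamma_{12} + 18 \gamma_{13} + \frac{124}{9} \gamma_{14} - \frac{223}{6} \gamma_{23} + \frac{17}{2} \gamma_{24} + \frac{49}{2} \gamma_{34} - 38 \gamma_{123} - 2 \gamma_{124} + \frac{349}{24} \gamma_{134} - \frac{8}{3} \gamma_{234} + \frac{55}{3} \gamma_{1234}
step 3: \frac{81}{5} \gamma_{2} - \frac{81}{5} \gamma_{12} - \frac{27}{2} \gamma_{13} + 6 \gamma_{23} - \frac{1197}{20} \gamma_{24} + 9 \gamma_{34} - \frac{716}{15} \gamma_{123} - \frac{124}{5} \gamma_{124} - \frac{471}{8} \gamma_{134} + \frac{3049}{90} \gamma_{234} + \frac{1157}{40} \gamma_{1234}
step 4: \frac{21}{2} - \frac{1099}{16} \gamma_{1} + \frac{6893}{108} \gamma_{2} + \frac{81}{4} \gamma_{3} + \frac{2267}{240} \gamma_{12} - \frac{63}{4} \gamma_{14} - \frac{71}{40} \gamma_{23} - \frac{151}{5} \gamma_{24} - \frac{1413}{16} \gamma_{34} + \frac{569}{15} \gamma_{123} - \frac{52367}{360} \gamma_{124} + \frac{27}{2} \gamma_{134} - \frac{4983}{80} \gamma_{234} - \frac{383}{12} \gamma_{1234}
Answer: \frac{21}{2} - \frac{1099}{16} \gamma_{1} + \frac{6893}{108} \gamma_{2} + \frac{81}{4} \gamma_{3} + \frac{2267}{240} \gamma_{12} - \frac{63}{4} \gamma_{14} - \frac{71}{40} \gamma_{23} - \frac{151}{5} \gamma_{24} - \frac{1413}{16} \gamma_{34} + \frac{569}{15} \gamma_{123} - \frac{52367}{360} \gamma_{124} + \frac{27}{2} \gamma_{134} - \frac{4983}{80} \gamma_{234} - \frac{383}{12} \gamma_{1234}


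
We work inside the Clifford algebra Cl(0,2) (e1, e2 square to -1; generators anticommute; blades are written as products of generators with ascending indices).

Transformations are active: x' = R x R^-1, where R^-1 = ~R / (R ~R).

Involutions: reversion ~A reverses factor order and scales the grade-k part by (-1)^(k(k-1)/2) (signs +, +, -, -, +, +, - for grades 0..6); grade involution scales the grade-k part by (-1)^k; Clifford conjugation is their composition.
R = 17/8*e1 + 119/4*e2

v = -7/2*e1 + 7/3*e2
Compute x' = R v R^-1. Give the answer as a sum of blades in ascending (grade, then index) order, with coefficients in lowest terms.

~R = 17/8*e1 + 119/4*e2, and R ~R = -56933/64, so R^-1 = ~R / (-56933/64).
R v = -2975/48 + 1309/12*e1 e2
Answer: 4487/1182*e1 + 357/197*e2


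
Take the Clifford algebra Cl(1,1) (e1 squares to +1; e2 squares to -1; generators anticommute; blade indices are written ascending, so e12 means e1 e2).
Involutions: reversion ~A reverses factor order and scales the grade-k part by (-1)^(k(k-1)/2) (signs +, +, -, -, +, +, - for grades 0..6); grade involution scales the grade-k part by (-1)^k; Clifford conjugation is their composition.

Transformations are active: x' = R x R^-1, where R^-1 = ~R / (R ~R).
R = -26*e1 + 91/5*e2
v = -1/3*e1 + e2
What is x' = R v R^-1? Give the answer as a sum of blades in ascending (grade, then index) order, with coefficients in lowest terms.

~R = -26*e1 + 91/5*e2, and R ~R = 8619/25, so R^-1 = ~R / (8619/25).
R v = -143/15 - 299/15*e12
Answer: 271/153*e1 - 307/153*e2


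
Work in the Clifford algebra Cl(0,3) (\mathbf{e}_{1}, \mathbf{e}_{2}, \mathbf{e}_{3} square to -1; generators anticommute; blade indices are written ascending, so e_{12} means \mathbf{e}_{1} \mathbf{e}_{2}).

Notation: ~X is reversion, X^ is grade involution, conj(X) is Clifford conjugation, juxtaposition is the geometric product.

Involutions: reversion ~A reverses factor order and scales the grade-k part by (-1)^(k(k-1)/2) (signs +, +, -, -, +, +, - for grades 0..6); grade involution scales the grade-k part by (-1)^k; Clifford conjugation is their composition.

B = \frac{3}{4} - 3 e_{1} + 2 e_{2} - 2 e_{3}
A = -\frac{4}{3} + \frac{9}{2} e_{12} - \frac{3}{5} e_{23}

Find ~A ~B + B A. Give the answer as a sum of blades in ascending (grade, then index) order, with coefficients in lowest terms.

first term: -1 + 13 e_{1} + \frac{361}{30} e_{2} + \frac{58}{15} e_{3} - \frac{27}{8} e_{12} + \frac{9}{20} e_{23} + \frac{36}{5} e_{123}
second term: -1 + 13 e_{1} + \frac{361}{30} e_{2} + \frac{58}{15} e_{3} + \frac{27}{8} e_{12} - \frac{9}{20} e_{23} - \frac{36}{5} e_{123}
Answer: -2 + 26 e_{1} + \frac{361}{15} e_{2} + \frac{116}{15} e_{3}


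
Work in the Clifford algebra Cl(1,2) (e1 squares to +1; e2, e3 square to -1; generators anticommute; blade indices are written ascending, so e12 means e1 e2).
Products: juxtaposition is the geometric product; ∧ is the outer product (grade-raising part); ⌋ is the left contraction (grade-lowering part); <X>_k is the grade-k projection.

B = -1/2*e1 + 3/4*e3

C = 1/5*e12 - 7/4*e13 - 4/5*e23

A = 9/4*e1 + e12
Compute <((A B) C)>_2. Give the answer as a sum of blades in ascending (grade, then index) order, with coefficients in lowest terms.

step 1: -9/8 + 1/2*e2 + 27/16*e13 + 3/4*e123
step 2: -189/64 + 7/10*e1 + 21/16*e2 + 11/20*e3 - 63/40*e12 + 63/32*e13 + 99/80*e23 + 7/8*e123
step 3: -63/40*e12 + 63/32*e13 + 99/80*e23
Answer: -63/40*e12 + 63/32*e13 + 99/80*e23


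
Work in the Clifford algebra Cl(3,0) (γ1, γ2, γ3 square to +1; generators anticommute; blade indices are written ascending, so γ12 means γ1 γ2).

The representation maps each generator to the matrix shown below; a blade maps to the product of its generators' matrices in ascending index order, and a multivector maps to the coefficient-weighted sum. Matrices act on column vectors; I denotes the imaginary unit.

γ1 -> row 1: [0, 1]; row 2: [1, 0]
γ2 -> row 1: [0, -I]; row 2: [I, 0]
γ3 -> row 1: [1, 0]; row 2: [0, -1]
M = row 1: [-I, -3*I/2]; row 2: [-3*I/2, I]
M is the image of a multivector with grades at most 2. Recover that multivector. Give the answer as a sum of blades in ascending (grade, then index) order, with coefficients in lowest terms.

Method: 1, rho(γ1), rho(γ2), rho(γ3) form a trace-orthogonal basis of the 2x2 complex matrices (tr(X Y) = 2 if X = Y, else 0), so M = m0*1 + m1*rho(γ1) + m2*rho(γ2) + m3*rho(γ3) with m0 = tr(M)/2 = 0, m1 = tr(M rho(γ1))/2 = -3*I/2, m2 = tr(M rho(γ2))/2 = 0, m3 = tr(M rho(γ3))/2 = -I.
Multiplying table entries, the bivector images are rho(γ12) = I*rho(γ3), rho(γ13) = -I*rho(γ2), rho(γ23) = I*rho(γ1); with real blade coefficients the real parts of m0..m3 are the coefficients of 1, γ1, γ2, γ3 and the imaginary parts give the bivectors (γ23: Im m1, γ13: -Im m2, γ12: Im m3).
Answer: -γ12 - 3/2*γ23


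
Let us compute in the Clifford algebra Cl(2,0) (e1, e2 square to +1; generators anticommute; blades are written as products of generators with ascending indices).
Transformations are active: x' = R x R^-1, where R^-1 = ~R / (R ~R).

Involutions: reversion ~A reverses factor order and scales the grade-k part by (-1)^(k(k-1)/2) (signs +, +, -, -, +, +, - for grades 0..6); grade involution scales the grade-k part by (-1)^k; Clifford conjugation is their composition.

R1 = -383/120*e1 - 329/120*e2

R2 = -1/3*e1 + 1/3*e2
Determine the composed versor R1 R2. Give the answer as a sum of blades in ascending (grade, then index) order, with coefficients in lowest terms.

Distribute over the terms of R1 (each basis-blade product reordered to ascending indices, repeated generators contracted through their squares):
(-383/120*e1) R2 = 383/360 - 383/360*e1 e2
(-329/120*e2) R2 = -329/360 - 329/360*e1 e2
Summing the partial products and collecting blades:
Answer: 3/20 - 89/45*e1 e2


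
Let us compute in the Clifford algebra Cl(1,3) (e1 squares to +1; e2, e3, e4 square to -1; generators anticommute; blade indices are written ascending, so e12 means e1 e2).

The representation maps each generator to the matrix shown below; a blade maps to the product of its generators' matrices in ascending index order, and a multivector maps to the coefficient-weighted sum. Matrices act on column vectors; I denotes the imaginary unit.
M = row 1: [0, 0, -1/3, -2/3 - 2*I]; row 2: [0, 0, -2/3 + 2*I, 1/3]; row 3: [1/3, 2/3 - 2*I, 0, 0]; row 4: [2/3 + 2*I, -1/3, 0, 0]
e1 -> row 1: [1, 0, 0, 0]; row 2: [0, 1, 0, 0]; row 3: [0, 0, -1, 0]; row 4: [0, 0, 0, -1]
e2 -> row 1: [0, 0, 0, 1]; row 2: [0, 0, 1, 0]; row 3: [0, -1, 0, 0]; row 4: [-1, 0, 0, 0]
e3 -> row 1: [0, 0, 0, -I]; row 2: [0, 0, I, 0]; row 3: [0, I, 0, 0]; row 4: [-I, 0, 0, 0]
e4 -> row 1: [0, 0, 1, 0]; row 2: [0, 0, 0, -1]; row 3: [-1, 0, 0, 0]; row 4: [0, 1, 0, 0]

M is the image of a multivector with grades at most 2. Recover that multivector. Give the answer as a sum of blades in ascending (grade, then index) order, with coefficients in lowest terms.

Method: the blade images are trace-orthogonal — tr(rho(e_A) rho(e_B)^-1) = 4 if A = B and 0 otherwise — and rho(e_A)^-1 = (e_A)^2 * rho(e_A) with (e_A)^2 = +1 or -1, so the coefficient of e_A in the preimage is (e_A)^2 * tr(M rho(e_A))/4.
Nonzero projections over blades of grade <= 2: e2: (e2)^2 = -1, tr(M rho(e2)) = 8/3, coefficient -2/3; e4: (e4)^2 = -1, tr(M rho(e4)) = 4/3, coefficient -1/3; e13: (e13)^2 = +1, tr(M rho(e13)) = 8, coefficient 2. Every other blade of grade <= 2 projects to 0.
Answer: -2/3*e2 - 1/3*e4 + 2*e13


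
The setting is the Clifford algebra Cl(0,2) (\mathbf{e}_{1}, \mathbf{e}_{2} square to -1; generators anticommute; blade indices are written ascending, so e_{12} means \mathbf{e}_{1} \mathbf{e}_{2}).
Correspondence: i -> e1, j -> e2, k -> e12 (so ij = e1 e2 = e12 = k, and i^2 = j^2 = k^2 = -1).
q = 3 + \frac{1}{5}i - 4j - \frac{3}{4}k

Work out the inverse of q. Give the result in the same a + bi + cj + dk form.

In blades: q = 3 + \frac{1}{5} e_{1} - 4 e_{2} - \frac{3}{4} e_{12}.
With qbar = 3 - \frac{1}{5} e_{1} + 4 e_{2} + \frac{3}{4} e_{12} (scalar fixed, mapped units negated), q qbar = \frac{10241}{400} (the sum of squared coefficients), so q^-1 = qbar / (\frac{10241}{400}) = \frac{1200}{10241} - \frac{80}{10241} e_{1} + \frac{1600}{10241} e_{2} + \frac{300}{10241} e_{12}; translating back:
Answer: \frac{1200}{10241} - \frac{80}{10241}i + \frac{1600}{10241}j + \frac{300}{10241}k


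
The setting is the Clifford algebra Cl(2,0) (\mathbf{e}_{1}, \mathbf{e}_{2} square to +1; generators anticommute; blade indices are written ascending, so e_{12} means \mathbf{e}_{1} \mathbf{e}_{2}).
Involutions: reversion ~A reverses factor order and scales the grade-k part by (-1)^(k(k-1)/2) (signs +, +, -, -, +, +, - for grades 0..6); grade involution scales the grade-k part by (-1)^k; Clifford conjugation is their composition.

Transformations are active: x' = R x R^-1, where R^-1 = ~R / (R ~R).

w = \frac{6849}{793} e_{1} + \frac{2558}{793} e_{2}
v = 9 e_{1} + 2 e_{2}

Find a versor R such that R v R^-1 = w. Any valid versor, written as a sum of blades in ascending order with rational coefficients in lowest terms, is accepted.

A norm check does it: q(v) = q(w) = 85, hence R = v + w = \frac{13986}{793} e_{1} + \frac{4144}{793} e_{2} realises the map — parallel part kept, (v - w)/2 negated, v carried to w.
Answer: \frac{13986}{793} e_{1} + \frac{4144}{793} e_{2}


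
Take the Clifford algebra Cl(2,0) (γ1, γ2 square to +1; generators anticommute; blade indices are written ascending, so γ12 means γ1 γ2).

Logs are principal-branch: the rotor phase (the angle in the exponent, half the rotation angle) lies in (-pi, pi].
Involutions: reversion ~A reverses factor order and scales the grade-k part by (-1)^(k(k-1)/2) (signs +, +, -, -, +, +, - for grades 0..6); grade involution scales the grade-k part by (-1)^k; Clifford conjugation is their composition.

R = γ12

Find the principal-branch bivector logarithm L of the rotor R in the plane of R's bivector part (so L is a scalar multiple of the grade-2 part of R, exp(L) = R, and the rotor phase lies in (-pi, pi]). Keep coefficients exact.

The scalar part of R is 0, and that scalar determines the rotor phase on the principal branch; recovering the unit plane as bivector-part over sine of the phase gives L = phase * plane.
Concretely: cos(phase) = 0 gives phase = ±pi/2, and since phase/sin(phase) is even the sign is immaterial: L = (phase/sin(phase)) * <R>_2 = (pi/2) * <R>_2.
Answer: pi/2*γ12


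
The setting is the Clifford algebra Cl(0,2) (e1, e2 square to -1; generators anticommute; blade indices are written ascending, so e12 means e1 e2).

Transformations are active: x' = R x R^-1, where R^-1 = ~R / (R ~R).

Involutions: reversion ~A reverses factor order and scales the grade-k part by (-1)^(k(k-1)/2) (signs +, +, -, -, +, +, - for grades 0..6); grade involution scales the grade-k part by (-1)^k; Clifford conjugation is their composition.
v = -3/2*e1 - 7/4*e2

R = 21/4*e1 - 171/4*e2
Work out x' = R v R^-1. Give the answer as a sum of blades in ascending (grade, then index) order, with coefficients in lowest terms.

~R = 21/4*e1 - 171/4*e2, and R ~R = -14841/8, so R^-1 = ~R / (-14841/8).
R v = -1071/16 - 1173/16*e12
Answer: 729/388*e1 - 259/194*e2


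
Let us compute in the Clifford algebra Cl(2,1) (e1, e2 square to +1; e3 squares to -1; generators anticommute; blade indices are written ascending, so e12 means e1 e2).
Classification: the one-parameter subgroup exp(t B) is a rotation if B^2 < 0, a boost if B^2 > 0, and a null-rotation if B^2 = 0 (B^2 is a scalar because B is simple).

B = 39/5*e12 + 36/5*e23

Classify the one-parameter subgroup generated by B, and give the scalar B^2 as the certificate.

B^2 term by term: the squares give (39/5)^2*(e12)^2 + (36/5)^2*(e23)^2 = 1521/25*(-1) + 1296/25*(+1) = -9 (each basis 2-blade squares to minus the product of its generators' squares); cross terms between blades sharing an index anticommute and cancel. So B^2 = -9.
Answer: rotation, certificate B^2 = -9. One invariant decides it: the square -9 survives every conjugation, and its sign is exactly the classification.


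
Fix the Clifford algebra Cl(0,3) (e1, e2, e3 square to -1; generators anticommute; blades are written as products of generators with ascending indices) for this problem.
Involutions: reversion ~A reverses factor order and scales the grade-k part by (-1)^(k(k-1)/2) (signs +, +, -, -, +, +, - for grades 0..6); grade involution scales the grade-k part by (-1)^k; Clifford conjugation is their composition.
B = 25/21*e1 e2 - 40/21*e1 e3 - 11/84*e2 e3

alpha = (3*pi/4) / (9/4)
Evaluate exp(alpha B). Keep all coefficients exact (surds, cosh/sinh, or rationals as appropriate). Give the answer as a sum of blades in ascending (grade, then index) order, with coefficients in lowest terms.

B^2 term by term: the squares give (25/21)^2*(e1 e2)^2 + (-40/21)^2*(e1 e3)^2 + (-11/84)^2*(e2 e3)^2 = 625/441*(-1) + 1600/441*(-1) + 121/7056*(-1) = -81/16 (each basis 2-blade squares to minus the product of its generators' squares); cross terms between blades sharing an index anticommute and cancel. So B^2 = -81/16.
B^2 = -81/16 — since the square is negative, the closed form is circular: l = 9/4, alpha*l = 3*pi/4, so exp(alpha B) = cos(3*pi/4) + (sin(3*pi/4)/(9/4))*B = -sqrt(2)/2 + (2*sqrt(2)/9)*B.
Answer: -sqrt(2)/2 + 50*sqrt(2)/189*e1 e2 - 80*sqrt(2)/189*e1 e3 - 11*sqrt(2)/378*e2 e3


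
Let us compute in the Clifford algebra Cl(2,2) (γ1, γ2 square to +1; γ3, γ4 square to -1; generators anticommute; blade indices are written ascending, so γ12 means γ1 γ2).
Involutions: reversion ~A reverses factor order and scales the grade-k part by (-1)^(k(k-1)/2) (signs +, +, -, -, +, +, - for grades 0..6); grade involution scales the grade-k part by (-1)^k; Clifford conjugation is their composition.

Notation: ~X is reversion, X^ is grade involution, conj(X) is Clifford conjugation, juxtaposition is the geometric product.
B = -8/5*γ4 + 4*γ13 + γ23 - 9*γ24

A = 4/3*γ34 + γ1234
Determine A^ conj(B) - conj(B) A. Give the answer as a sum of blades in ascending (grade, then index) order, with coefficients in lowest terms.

first term: -32/15*γ3 - 9*γ13 - 19/3*γ14 - 12*γ23 + 8/3*γ24 - 8/5*γ123
second term: 32/15*γ3 - 9*γ13 + 13/3*γ14 + 12*γ23 + 16/3*γ24 + 8/5*γ123
Answer: -64/15*γ3 - 32/3*γ14 - 24*γ23 - 8/3*γ24 - 16/5*γ123


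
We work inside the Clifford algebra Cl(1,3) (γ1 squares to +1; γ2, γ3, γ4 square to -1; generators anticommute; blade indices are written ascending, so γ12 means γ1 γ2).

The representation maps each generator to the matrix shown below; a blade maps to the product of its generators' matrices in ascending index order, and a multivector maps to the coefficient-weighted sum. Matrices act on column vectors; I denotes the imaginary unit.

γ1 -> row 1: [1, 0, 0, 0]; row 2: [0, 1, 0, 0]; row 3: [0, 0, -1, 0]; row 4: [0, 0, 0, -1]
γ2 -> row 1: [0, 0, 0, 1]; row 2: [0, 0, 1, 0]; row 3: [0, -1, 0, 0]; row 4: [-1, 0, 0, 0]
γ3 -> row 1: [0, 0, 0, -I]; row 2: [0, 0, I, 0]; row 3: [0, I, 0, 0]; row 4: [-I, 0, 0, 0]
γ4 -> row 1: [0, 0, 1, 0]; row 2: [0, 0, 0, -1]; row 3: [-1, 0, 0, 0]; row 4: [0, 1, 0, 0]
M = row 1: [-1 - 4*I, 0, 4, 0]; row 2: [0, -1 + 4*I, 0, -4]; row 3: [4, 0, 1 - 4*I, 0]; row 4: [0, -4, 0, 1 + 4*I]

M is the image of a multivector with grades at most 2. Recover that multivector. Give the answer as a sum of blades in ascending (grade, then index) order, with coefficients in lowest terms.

Method: the blade images are trace-orthogonal — tr(rho(e_A) rho(e_B)^-1) = 4 if A = B and 0 otherwise — and rho(e_A)^-1 = (e_A)^2 * rho(e_A) with (e_A)^2 = +1 or -1, so the coefficient of e_A in the preimage is (e_A)^2 * tr(M rho(e_A))/4.
Nonzero projections over blades of grade <= 2: γ1: (γ1)^2 = +1, tr(M rho(γ1)) = -4, coefficient -1; γ14: (γ14)^2 = +1, tr(M rho(γ14)) = 16, coefficient 4; γ23: (γ23)^2 = -1, tr(M rho(γ23)) = -16, coefficient 4. Every other blade of grade <= 2 projects to 0.
Answer: -γ1 + 4*γ14 + 4*γ23


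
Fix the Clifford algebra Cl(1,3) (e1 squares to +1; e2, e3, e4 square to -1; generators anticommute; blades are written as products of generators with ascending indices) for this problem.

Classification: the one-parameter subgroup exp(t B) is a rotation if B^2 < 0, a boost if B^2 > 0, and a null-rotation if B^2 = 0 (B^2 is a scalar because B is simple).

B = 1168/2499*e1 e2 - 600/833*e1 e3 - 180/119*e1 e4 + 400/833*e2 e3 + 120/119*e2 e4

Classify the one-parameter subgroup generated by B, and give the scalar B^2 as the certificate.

B^2 term by term: the squares give (1168/2499)^2*(e1 e2)^2 + (-600/833)^2*(e1 e3)^2 + (-180/119)^2*(e1 e4)^2 + (400/833)^2*(e2 e3)^2 + (120/119)^2*(e2 e4)^2 = 1364224/6245001*(+1) + 360000/693889*(+1) + 32400/14161*(+1) + 160000/693889*(-1) + 14400/14161*(-1) = 16/9 (each basis 2-blade squares to minus the product of its generators' squares); cross terms between blades sharing an index anticommute and cancel; the commuting (index-disjoint) pairs give grade-4 terms 2*c*c'*(blade product), which cancel blade by blade — e1 e2 e3 e4: 144000/99127 - 144000/99127 = 0 — confirming B is simple. So B^2 = 16/9.
Answer: boost, certificate B^2 = 16/9. Certificate logic: 16/9 is a conjugation-invariant scalar, so its sign fixes rotation versus boost versus null-rotation outright.


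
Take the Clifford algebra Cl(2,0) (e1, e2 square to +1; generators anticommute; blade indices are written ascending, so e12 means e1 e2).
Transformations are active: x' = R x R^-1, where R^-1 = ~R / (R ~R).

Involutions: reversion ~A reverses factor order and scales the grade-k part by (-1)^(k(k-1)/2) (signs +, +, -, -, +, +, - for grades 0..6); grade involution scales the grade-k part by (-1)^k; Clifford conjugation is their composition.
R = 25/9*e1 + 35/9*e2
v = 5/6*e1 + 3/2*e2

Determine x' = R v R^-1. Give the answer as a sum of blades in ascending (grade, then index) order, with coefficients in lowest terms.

~R = 25/9*e1 + 35/9*e2, and R ~R = 1850/81, so R^-1 = ~R / (1850/81).
R v = 220/27 + 25/27*e12
Answer: 85/74*e1 + 283/222*e2


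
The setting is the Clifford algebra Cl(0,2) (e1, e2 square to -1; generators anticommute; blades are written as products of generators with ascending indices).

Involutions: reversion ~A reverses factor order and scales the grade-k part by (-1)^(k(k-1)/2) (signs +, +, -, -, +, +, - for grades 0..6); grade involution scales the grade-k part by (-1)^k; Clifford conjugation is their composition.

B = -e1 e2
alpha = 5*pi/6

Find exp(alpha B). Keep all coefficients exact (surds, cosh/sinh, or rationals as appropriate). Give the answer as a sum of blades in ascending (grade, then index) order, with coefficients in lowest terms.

B^2 = (-1)^2*(e1 e2)^2 = 1*(-1) = -1 (a basis 2-blade squares to minus the product of its generators' squares).
B^2 = -1 — the series telescopes trigonometrically here: l = 1, alpha*l = 5*pi/6, so exp(alpha B) = cos(5*pi/6) + (sin(5*pi/6)/1)*B = -sqrt(3)/2 + (1/2)*B.
Answer: -sqrt(3)/2 - 1/2*e1 e2


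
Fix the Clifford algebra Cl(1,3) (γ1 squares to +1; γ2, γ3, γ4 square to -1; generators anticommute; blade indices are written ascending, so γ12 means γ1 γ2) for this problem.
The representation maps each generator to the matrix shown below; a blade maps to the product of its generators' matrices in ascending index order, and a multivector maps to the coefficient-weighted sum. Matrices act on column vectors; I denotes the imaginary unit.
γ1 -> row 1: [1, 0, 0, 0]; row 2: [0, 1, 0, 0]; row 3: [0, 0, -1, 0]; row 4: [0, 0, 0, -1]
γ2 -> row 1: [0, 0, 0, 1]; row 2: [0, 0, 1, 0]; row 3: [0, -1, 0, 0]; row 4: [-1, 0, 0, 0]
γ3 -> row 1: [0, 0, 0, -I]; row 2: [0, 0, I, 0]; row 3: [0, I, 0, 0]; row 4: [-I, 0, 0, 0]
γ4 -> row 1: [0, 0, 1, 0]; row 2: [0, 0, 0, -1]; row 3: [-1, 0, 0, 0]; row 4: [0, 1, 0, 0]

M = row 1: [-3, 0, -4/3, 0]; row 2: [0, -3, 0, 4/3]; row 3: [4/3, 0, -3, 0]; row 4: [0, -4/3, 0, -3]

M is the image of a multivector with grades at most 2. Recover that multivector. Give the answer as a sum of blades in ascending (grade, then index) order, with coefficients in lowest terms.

Method: the blade images are trace-orthogonal — tr(rho(e_A) rho(e_B)^-1) = 4 if A = B and 0 otherwise — and rho(e_A)^-1 = (e_A)^2 * rho(e_A) with (e_A)^2 = +1 or -1, so the coefficient of e_A in the preimage is (e_A)^2 * tr(M rho(e_A))/4.
Nonzero projections over blades of grade <= 2: 1: (1)^2 = +1, tr(M 1) = -12, coefficient -3; γ4: (γ4)^2 = -1, tr(M rho(γ4)) = 16/3, coefficient -4/3. Every other blade of grade <= 2 projects to 0.
Answer: -3 - 4/3*γ4


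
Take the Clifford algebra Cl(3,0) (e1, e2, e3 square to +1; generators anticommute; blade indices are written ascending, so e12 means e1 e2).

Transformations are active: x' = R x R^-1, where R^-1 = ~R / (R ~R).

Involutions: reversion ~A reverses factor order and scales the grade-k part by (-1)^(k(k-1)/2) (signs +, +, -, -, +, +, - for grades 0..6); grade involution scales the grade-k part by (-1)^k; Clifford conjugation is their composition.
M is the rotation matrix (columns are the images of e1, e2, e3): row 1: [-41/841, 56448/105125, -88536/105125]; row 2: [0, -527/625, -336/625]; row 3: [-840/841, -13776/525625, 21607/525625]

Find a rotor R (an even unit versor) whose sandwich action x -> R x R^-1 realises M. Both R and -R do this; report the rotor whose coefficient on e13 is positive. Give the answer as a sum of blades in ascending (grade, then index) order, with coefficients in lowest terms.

Method: write R = a + b12*e12 + b13*e13 + b23*e23 with a^2 + b12^2 + b13^2 + b23^2 = 1 (so R^-1 = ~R). Expanding the columns R e_j ~R gives tr M = 4a^2 - 1 and, from the antisymmetric part, M21 - M12 = -4a*b12, M13 - M31 = 4a*b13, M32 - M23 = -4a*b23.
Here tr M = -17889/21025, so a^2 = (1 + tr M)/4 = 784/21025 and a = ±28/145. Taking a = 28/145: M21 - M12 = -56448/105125, M13 - M31 = 16464/105125, M32 - M23 = 10752/21025, giving b12 = 504/725, b13 = 147/725, b23 = -96/145, i.e. R = 28/145 + 504/725*e12 + 147/725*e13 - 96/145*e23.
Its e13 coefficient is already positive.
Answer: 28/145 + 504/725*e12 + 147/725*e13 - 96/145*e23. Note: both R and -R realise this M (trace -17889/21025); the covering map identifies them, and the e13-coefficient sign is the tie-breaker.


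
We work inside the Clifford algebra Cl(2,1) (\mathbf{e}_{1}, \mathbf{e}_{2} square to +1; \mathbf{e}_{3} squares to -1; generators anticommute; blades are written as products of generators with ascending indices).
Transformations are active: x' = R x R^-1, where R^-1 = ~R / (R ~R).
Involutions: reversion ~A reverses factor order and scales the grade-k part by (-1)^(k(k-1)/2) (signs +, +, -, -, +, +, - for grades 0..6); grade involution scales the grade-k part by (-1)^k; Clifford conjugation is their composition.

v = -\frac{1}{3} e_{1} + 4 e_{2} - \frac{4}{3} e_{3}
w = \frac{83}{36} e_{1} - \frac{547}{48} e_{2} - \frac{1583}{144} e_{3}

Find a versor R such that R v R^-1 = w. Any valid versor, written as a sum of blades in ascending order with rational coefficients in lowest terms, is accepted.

Key observation: q(v) = q(w) = \frac{43}{3} (sandwiches preserve the norm), so R = v + w = \frac{71}{36} e_{1} - \frac{355}{48} e_{2} - \frac{1775}{144} e_{3} works whenever it is invertible — the component of v along it is kept and (v - w)/2 reverses, sending v to w.
Answer: \frac{71}{36} e_{1} - \frac{355}{48} e_{2} - \frac{1775}{144} e_{3}


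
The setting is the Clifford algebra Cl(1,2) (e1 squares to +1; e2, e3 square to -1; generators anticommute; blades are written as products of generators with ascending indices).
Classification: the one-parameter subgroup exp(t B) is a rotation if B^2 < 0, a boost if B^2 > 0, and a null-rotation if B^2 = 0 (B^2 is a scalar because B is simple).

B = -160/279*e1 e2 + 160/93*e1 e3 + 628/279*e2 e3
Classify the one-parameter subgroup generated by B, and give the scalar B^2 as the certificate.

B^2 term by term: the squares give (-160/279)^2*(e1 e2)^2 + (160/93)^2*(e1 e3)^2 + (628/279)^2*(e2 e3)^2 = 25600/77841*(+1) + 25600/8649*(+1) + 394384/77841*(-1) = -16/9 (each basis 2-blade squares to minus the product of its generators' squares); cross terms between blades sharing an index anticommute and cancel. So B^2 = -16/9.
Answer: rotation, certificate B^2 = -16/9. Key observation: B^2 = -16/9 is a conjugation invariant, so its sign decides the class regardless of the surface form of B.


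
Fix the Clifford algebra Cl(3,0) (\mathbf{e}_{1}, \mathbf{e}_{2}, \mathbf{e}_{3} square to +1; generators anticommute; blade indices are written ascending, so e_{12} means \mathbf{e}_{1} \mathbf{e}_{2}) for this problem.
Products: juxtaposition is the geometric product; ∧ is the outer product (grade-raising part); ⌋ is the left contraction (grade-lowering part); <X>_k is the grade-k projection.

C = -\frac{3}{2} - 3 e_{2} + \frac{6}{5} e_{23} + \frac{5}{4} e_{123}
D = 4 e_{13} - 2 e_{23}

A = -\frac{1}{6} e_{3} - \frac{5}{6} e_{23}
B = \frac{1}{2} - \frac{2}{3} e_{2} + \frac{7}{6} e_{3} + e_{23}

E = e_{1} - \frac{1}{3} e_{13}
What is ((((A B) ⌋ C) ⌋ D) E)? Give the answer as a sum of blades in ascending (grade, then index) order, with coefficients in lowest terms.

step 1: \frac{23}{36} - \frac{29}{36} e_{2} - \frac{23}{36} e_{3} - \frac{19}{36} e_{23}
step 2: \frac{251}{120} + \frac{95}{144} e_{1} - \frac{23}{20} e_{2} - \frac{29}{30} e_{3} - \frac{115}{144} e_{12} + \frac{145}{144} e_{13} + \frac{23}{30} e_{23} + \frac{115}{144} e_{123}
step 3: -\frac{449}{180} + \frac{58}{15} e_{1} - \frac{29}{15} e_{2} + \frac{889}{180} e_{3} + \frac{251}{30} e_{13} - \frac{251}{60} e_{23}
step 4: \frac{599}{90} - \frac{229}{270} e_{1} - \frac{869}{90} e_{3} + \frac{599}{180} e_{12} - \frac{1109}{270} e_{13} - \frac{869}{180} e_{123}
Answer: \frac{599}{90} - \frac{229}{270} e_{1} - \frac{869}{90} e_{3} + \frac{599}{180} e_{12} - \frac{1109}{270} e_{13} - \frac{869}{180} e_{123}


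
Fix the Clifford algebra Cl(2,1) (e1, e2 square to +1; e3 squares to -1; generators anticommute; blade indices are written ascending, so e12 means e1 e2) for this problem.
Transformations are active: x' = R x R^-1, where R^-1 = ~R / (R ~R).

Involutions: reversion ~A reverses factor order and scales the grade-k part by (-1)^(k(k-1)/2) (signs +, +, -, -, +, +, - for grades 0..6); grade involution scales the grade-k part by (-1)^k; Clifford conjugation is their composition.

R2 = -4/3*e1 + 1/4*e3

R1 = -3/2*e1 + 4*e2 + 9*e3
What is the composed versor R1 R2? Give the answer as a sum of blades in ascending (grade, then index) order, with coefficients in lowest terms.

Distribute over the terms of R2 (each basis-blade product reordered to ascending indices, repeated generators contracted through their squares):
R1 (-4/3*e1) = 2 + 16/3*e12 + 12*e13
R1 (1/4*e3) = -9/4 - 3/8*e13 + e23
Summing the partial products and collecting blades:
Answer: -1/4 + 16/3*e12 + 93/8*e13 + e23


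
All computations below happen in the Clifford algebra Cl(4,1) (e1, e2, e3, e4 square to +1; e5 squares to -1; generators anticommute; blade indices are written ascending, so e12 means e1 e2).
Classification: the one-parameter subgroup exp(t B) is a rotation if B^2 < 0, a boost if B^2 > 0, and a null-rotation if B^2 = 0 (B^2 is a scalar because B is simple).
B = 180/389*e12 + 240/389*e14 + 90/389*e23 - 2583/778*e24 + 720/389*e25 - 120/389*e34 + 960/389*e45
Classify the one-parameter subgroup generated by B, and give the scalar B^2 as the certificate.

B^2 term by term: the squares give (180/389)^2*(e12)^2 + (240/389)^2*(e14)^2 + (90/389)^2*(e23)^2 + (-2583/778)^2*(e24)^2 + (720/389)^2*(e25)^2 + (-120/389)^2*(e34)^2 + (960/389)^2*(e45)^2 = 32400/151321*(-1) + 57600/151321*(-1) + 8100/151321*(-1) + 6671889/605284*(-1) + 518400/151321*(+1) + 14400/151321*(-1) + 921600/151321*(+1) = -9/4 (each basis 2-blade squares to minus the product of its generators' squares); cross terms between blades sharing an index anticommute and cancel; the commuting (index-disjoint) pairs give grade-4 terms 2*c*c'*(blade product), which cancel blade by blade — e1234: -43200/151321 + 43200/151321 = 0; e1245: 345600/151321 - 345600/151321 = 0; e2345: 172800/151321 - 172800/151321 = 0 — confirming B is simple. So B^2 = -9/4.
Answer: rotation, certificate B^2 = -9/4. Check the certificate: B^2 = -9/4, and that sign is decisive whatever form B takes.


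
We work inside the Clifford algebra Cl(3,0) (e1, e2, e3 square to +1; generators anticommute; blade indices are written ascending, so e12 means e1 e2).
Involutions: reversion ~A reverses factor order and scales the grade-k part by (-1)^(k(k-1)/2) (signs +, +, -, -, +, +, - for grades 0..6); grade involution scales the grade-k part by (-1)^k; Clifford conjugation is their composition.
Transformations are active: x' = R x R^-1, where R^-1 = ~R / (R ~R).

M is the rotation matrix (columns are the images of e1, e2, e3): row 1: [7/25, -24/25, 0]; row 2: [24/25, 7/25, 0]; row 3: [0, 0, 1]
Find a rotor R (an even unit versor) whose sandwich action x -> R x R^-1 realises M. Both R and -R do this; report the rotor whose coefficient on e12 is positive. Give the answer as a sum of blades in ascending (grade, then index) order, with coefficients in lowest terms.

Method: write R = a + b12*e12 + b13*e13 + b23*e23 with a^2 + b12^2 + b13^2 + b23^2 = 1 (so R^-1 = ~R). Expanding the columns R e_j ~R gives tr M = 4a^2 - 1 and, from the antisymmetric part, M21 - M12 = -4a*b12, M13 - M31 = 4a*b13, M32 - M23 = -4a*b23.
Here tr M = 39/25, so a^2 = (1 + tr M)/4 = 16/25 and a = ±4/5. Taking a = 4/5: M21 - M12 = 48/25, M13 - M31 = 0, M32 - M23 = 0, giving b12 = -3/5, b13 = 0, b23 = 0, i.e. R = 4/5 - 3/5*e12.
Its e12 coefficient is negative, so report the other preimage -R.
Answer: -4/5 + 3/5*e12. Sheet selection: the two-to-one cover makes ±R indistinguishable at the matrix level (trace 39/25), so uniqueness comes from the required sign on e12.


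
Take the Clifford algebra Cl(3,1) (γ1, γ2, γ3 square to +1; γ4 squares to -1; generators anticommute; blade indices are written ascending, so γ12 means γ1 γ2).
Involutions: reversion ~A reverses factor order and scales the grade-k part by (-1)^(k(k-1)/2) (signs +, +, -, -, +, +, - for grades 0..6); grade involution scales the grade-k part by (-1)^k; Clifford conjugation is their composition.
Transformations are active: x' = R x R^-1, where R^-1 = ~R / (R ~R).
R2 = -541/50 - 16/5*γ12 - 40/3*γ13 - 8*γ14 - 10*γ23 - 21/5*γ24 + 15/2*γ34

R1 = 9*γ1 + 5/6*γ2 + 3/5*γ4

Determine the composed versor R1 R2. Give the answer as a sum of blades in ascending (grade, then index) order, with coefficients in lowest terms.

Distribute over the terms of R1 (each basis-blade product reordered to ascending indices, repeated generators contracted through their squares):
(9*γ1) R2 = -4869/50*γ1 - 144/5*γ2 - 120*γ3 - 72*γ4 - 90*γ123 - 189/5*γ124 + 135/2*γ134
(5/6*γ2) R2 = 8/3*γ1 - 541/60*γ2 - 25/3*γ3 - 7/2*γ4 + 100/9*γ123 + 20/3*γ124 + 25/4*γ234
(3/5*γ4) R2 = -24/5*γ1 - 63/25*γ2 + 9/2*γ3 - 1623/250*γ4 - 48/25*γ124 - 8*γ134 - 6*γ234
Summing the partial products and collecting blades:
Answer: -14927/150*γ1 - 12101/300*γ2 - 743/6*γ3 - 10249/125*γ4 - 710/9*γ123 - 2479/75*γ124 + 119/2*γ134 + 1/4*γ234


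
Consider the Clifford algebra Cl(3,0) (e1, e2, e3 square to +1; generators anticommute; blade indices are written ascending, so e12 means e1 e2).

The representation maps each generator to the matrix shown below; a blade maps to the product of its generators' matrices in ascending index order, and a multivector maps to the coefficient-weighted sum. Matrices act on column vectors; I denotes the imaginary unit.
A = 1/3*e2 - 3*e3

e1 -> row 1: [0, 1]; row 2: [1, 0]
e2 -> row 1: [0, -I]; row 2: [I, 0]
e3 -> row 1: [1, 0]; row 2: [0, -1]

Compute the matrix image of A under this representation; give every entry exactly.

M = (1/3)*rho(e2) + (-3)*rho(e3), summed entrywise:
Answer: row 1: [-3, -I/3]; row 2: [I/3, 3]


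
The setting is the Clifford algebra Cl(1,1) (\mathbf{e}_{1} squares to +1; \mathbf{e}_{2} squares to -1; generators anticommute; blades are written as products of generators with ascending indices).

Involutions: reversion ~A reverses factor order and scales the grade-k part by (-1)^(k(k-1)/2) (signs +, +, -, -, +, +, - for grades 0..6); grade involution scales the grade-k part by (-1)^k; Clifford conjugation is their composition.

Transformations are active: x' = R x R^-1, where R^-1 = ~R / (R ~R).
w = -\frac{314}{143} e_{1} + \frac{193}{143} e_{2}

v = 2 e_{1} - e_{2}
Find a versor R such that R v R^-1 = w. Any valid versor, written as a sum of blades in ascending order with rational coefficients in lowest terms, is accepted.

Equal squares first: v^2 = w^2 = 3. Then v + w = -\frac{28}{143} e_{1} + \frac{50}{143} e_{2} is a versor taking v to w, provided it is invertible.
Answer: -\frac{28}{143} e_{1} + \frac{50}{143} e_{2}


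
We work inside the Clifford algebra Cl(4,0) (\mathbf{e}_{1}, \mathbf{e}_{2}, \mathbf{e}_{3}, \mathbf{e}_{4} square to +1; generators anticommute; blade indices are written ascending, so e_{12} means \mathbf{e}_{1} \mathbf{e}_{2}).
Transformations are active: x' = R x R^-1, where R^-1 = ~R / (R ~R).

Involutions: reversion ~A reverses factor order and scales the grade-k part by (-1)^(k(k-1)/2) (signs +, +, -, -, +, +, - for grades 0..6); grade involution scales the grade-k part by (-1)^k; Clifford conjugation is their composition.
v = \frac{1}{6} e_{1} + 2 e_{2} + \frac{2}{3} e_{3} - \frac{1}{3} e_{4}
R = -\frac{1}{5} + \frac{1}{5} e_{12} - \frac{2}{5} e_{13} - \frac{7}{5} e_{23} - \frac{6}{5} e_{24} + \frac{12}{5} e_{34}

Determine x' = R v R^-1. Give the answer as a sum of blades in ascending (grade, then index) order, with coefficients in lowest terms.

~R = -\frac{1}{5} - \frac{1}{5} e_{12} + \frac{2}{5} e_{13} + \frac{7}{5} e_{23} + \frac{6}{5} e_{24} - \frac{12}{5} e_{34}, and R ~R = \frac{47}{5}, so R^-1 = ~R / (\frac{47}{5}).
R v = \frac{1}{10} e_{1} - \frac{29}{30} e_{2} + \frac{29}{15} e_{3} + \frac{13}{15} e_{4} + \frac{7}{10} e_{123} - \frac{4}{15} e_{124} + \frac{8}{15} e_{134} + \frac{91}{15} e_{234}
Answer: -\frac{11}{282} e_{1} + \frac{169}{141} e_{2} + \frac{39}{47} e_{3} - \frac{221}{141} e_{4}
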